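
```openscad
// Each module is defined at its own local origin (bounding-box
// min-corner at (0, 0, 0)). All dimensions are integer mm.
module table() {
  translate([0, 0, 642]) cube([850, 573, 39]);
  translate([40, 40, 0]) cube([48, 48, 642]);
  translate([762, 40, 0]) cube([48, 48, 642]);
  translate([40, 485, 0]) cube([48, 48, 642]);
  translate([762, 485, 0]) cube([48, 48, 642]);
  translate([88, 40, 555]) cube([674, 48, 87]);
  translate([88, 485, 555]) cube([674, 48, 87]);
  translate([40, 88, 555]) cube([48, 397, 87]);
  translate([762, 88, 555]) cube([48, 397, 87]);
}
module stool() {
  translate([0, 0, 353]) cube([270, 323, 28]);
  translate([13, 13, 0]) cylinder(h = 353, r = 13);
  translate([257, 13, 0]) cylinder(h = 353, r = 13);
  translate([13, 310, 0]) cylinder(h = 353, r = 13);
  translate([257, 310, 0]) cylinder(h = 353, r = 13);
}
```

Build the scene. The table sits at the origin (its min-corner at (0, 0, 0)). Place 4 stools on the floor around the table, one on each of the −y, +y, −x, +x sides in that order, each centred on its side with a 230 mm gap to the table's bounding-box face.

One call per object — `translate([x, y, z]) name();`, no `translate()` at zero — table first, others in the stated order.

table();
translate([290, -553, 0]) stool();
translate([290, 803, 0]) stool();
translate([-500, 125, 0]) stool();
translate([1080, 125, 0]) stool();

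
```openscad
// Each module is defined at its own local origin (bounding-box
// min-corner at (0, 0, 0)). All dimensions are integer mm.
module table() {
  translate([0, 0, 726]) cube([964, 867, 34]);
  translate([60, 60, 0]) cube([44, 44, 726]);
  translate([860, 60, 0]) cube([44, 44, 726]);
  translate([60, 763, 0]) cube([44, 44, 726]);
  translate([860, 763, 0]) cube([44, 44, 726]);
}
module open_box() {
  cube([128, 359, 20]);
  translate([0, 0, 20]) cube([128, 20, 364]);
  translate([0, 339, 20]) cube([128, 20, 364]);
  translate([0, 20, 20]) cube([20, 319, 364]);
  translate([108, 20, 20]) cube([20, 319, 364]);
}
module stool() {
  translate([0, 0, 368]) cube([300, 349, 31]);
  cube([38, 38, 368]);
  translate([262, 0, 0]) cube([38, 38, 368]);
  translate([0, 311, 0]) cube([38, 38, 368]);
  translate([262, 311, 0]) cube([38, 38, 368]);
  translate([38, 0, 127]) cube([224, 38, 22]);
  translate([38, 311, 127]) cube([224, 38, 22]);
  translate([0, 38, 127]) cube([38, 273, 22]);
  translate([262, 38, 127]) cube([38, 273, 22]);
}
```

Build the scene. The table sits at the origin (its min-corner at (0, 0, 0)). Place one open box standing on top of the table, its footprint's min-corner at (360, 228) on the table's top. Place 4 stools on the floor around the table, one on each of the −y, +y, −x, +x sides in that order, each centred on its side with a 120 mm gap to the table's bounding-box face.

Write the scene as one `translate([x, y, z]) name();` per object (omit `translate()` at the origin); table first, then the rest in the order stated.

table();
translate([360, 228, 760]) open_box();
translate([332, -469, 0]) stool();
translate([332, 987, 0]) stool();
translate([-420, 259, 0]) stool();
translate([1084, 259, 0]) stool();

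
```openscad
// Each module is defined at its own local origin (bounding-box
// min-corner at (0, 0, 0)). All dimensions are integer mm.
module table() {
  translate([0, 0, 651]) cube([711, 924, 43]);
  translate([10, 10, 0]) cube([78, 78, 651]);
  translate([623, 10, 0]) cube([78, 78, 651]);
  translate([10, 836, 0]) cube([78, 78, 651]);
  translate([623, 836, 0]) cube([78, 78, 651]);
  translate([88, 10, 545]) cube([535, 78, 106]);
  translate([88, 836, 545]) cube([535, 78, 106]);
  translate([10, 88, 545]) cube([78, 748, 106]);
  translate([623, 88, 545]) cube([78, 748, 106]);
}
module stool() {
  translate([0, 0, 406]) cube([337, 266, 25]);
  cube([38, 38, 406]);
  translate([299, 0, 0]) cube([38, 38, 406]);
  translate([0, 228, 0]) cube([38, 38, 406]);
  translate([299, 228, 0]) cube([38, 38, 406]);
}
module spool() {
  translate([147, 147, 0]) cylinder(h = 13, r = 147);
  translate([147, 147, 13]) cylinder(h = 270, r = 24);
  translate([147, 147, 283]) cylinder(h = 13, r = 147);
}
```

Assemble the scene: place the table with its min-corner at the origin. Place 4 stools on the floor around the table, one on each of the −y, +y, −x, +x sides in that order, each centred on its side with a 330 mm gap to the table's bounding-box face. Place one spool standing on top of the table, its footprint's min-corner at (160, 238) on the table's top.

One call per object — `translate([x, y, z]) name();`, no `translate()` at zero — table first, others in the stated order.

table();
translate([187, -596, 0]) stool();
translate([187, 1254, 0]) stool();
translate([-667, 329, 0]) stool();
translate([1041, 329, 0]) stool();
translate([160, 238, 694]) spool();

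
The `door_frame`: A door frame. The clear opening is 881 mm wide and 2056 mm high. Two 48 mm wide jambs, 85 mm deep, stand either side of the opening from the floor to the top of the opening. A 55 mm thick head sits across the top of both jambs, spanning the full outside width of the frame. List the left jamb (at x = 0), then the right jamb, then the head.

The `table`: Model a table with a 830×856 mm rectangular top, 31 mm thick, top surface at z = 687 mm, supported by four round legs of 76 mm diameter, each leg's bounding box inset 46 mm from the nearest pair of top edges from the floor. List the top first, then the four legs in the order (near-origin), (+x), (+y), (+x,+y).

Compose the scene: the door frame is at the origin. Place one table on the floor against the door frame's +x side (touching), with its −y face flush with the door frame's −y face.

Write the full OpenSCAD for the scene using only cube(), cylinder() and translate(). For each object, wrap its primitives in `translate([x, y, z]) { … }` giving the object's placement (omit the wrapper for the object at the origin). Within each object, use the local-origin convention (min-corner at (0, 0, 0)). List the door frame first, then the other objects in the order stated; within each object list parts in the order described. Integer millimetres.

cube([48, 85, 2056]);
translate([929, 0, 0]) cube([48, 85, 2056]);
translate([0, 0, 2056]) cube([977, 85, 55]);
translate([977, 0, 0]) {
  translate([0, 0, 656]) cube([830, 856, 31]);
  translate([84, 84, 0]) cylinder(h = 656, r = 38);
  translate([746, 84, 0]) cylinder(h = 656, r = 38);
  translate([84, 772, 0]) cylinder(h = 656, r = 38);
  translate([746, 772, 0]) cylinder(h = 656, r = 38);
}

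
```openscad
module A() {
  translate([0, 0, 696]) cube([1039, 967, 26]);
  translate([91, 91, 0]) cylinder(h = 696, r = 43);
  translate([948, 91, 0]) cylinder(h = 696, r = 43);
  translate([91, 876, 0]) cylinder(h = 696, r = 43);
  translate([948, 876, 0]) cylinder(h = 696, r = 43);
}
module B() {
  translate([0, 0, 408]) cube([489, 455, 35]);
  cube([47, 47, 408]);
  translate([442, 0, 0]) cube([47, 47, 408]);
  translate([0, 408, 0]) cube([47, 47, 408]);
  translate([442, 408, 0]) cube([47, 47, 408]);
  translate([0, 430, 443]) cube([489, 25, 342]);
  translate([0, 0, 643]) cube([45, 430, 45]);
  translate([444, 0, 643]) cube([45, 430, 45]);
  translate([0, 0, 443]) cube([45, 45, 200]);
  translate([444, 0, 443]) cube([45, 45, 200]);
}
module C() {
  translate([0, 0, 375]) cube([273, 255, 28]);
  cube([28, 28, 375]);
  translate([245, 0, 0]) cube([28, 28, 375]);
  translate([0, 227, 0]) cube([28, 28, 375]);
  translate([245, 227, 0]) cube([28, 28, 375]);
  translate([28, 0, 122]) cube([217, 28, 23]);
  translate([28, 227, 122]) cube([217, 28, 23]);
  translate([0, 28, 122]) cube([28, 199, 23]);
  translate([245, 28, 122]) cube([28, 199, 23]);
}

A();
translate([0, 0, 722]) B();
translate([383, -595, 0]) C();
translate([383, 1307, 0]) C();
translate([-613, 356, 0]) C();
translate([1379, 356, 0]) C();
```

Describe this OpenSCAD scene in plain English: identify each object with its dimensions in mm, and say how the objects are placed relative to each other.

A is a rectangular dining table. The top is 1039×967×26 mm with its upper surface at z = 722 mm. It stands on four round legs of 86 mm diameter, each leg's bounding box inset 48 mm from the nearest pair of top edges, running from the floor to the underside of the top.

B is a chair: 489×455 mm seat, 35 mm thick, top at z = 443 mm, on four 47 mm square corner legs flush with the seat edges. A 25 mm thick backrest slab spans the full seat width, extending 342 mm above the seat top, its back face flush with the seat's +y edge. Two armrests of 45×45 mm section run along each side from the seat's front edge to the front of the backrest, top faces 245 mm above the seat top and outer faces flush with the seat's x-edges; a 45×45 mm post under the front of each armrest stands on the seat at the front corner.

C is a four-legged stool. The seat is 273×255 mm, 28 mm thick, top at z = 403 mm. It stands on four square legs, each 28×28 mm in cross-section, from z = 0 to the seat underside, each flush with a corner of the seat. Four stretchers, 28 mm wide and 23 mm tall, connect adjacent legs with their undersides at z = 122 mm, each running between the inner faces of the legs it joins and aligned with the legs' outer faces on the other axis.

The chair is on top of the table. Four stools sit around the table at the −y, +y, −x, +x sides.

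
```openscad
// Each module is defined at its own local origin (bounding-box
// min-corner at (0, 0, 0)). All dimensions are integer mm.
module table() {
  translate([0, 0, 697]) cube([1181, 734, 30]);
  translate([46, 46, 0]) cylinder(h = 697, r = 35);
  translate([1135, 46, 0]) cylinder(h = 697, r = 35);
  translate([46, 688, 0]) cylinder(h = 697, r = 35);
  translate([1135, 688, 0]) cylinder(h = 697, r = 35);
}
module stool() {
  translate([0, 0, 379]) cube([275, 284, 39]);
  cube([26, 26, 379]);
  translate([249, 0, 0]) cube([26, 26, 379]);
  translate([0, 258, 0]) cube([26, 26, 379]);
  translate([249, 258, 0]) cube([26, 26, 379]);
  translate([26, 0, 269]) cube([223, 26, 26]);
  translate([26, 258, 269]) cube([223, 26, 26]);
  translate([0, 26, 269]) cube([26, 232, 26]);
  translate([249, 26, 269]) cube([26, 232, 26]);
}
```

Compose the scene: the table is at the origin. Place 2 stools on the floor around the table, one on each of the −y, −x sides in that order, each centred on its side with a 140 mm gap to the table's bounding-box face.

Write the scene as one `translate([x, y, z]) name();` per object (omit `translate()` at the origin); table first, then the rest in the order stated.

table();
translate([453, -424, 0]) stool();
translate([-415, 225, 0]) stool();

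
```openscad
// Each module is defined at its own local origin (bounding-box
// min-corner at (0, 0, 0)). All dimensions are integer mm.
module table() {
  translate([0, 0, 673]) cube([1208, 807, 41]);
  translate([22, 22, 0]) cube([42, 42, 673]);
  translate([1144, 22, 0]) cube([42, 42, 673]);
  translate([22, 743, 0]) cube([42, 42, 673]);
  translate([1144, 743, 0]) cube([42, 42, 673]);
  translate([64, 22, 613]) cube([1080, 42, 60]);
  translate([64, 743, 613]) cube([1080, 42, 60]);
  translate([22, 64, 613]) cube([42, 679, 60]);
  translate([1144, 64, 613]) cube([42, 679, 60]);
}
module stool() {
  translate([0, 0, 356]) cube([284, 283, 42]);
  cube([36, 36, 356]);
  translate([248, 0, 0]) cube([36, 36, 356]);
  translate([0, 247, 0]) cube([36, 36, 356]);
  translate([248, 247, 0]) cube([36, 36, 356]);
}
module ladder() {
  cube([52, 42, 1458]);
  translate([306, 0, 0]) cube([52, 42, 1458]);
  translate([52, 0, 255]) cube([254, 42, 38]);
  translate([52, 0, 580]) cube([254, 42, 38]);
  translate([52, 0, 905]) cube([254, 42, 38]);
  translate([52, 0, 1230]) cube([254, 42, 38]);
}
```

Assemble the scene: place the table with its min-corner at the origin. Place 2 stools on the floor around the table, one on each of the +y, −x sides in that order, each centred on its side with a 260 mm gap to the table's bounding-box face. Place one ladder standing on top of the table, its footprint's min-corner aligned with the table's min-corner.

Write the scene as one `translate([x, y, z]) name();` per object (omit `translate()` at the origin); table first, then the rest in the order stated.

table();
translate([462, 1067, 0]) stool();
translate([-544, 262, 0]) stool();
translate([0, 0, 714]) ladder();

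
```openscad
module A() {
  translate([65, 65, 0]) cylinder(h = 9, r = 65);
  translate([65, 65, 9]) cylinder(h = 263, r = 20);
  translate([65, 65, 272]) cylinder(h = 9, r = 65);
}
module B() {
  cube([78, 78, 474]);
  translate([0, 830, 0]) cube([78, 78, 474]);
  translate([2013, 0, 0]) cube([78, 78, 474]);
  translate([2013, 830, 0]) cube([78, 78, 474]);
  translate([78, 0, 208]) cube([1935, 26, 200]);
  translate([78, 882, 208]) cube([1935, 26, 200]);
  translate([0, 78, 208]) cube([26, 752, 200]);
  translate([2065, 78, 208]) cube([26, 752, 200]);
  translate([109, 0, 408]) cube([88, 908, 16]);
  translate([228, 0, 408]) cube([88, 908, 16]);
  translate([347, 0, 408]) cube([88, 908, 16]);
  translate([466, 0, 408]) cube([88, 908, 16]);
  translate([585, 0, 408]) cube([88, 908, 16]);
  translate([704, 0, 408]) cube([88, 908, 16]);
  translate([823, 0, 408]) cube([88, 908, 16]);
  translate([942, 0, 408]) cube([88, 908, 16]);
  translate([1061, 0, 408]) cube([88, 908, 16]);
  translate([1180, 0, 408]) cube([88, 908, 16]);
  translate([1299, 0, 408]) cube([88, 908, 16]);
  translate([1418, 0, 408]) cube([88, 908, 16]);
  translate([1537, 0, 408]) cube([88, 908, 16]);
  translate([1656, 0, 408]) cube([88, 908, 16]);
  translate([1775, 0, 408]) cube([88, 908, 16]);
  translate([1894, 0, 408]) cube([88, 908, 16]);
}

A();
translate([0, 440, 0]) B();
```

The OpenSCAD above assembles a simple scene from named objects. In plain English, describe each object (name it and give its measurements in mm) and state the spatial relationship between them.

A is a spool: two coaxial disc flanges of radius 65 mm and thickness 9 mm, joined by a core cylinder of radius 20 mm and height 263 mm. The lower flange rests on z = 0 and the three cylinders share a vertical axis.

B is a bed frame 2091 mm long (x) by 908 mm wide (y). Four 78×78 mm corner posts, 474 mm tall, at the corners of the footprint. Four rails of 26 mm thickness and 200 mm height run between adjacent posts with their undersides at z = 208 mm, their outer faces flush with the outside of the frame (the two x-running rails run between the posts' inner faces; the two y-running rails run between the posts' inner faces). 16 slats, each 88 mm wide (x) and 16 mm thick, lie across the top of the two x-running rails, running the full 908 mm width of the frame in y; the slats are evenly spaced along x between the inner faces of the end posts with equal gaps (rounded down to the nearest mm) at the −x end and between each pair — any rounding remainder accumulates at the +x end.

The bed frame is on the floor beside the spool on its +y side.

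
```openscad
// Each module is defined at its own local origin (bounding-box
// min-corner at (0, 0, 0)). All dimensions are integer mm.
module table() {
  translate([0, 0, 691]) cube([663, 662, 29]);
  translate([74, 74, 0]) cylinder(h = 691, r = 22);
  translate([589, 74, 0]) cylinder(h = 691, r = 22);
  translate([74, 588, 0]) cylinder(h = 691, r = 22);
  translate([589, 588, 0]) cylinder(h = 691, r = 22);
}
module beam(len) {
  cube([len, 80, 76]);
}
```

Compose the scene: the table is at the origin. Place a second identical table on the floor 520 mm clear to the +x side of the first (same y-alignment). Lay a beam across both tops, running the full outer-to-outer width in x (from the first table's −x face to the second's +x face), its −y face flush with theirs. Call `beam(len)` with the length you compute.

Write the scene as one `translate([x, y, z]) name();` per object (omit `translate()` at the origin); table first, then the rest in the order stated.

table();
translate([1183, 0, 0]) table();
translate([0, 0, 720]) beam(1846);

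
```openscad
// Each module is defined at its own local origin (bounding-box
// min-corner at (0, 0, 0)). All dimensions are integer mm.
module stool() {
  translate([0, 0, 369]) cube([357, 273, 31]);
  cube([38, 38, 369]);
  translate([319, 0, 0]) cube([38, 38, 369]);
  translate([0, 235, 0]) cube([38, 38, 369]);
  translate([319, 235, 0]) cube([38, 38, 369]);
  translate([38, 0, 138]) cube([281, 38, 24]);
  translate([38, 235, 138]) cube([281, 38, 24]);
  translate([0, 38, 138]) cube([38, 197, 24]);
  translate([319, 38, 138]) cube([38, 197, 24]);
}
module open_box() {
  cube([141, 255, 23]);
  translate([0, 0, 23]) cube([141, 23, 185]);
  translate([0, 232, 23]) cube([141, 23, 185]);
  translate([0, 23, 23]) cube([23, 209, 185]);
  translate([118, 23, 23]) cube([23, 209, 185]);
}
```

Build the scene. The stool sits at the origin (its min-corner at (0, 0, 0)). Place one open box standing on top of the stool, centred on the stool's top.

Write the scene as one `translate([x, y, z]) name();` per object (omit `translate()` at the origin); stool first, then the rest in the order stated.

stool();
translate([108, 9, 400]) open_box();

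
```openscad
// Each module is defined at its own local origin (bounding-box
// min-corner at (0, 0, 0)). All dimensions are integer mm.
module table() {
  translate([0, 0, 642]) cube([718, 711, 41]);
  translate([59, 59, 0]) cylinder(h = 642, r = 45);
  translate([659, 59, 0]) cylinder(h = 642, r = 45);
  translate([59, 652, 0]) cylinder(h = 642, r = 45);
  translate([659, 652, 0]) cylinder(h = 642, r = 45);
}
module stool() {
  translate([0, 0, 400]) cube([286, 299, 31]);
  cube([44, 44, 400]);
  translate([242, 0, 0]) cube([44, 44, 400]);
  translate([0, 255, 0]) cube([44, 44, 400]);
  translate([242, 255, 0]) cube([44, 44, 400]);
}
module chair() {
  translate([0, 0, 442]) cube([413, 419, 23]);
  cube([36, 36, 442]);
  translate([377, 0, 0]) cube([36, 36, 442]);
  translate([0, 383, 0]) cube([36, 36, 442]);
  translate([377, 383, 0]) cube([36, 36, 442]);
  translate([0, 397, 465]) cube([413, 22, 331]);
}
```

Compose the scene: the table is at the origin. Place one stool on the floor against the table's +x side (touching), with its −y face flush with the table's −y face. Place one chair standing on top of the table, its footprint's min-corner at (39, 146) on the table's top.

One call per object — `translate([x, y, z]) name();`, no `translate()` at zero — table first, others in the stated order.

table();
translate([718, 0, 0]) stool();
translate([39, 146, 683]) chair();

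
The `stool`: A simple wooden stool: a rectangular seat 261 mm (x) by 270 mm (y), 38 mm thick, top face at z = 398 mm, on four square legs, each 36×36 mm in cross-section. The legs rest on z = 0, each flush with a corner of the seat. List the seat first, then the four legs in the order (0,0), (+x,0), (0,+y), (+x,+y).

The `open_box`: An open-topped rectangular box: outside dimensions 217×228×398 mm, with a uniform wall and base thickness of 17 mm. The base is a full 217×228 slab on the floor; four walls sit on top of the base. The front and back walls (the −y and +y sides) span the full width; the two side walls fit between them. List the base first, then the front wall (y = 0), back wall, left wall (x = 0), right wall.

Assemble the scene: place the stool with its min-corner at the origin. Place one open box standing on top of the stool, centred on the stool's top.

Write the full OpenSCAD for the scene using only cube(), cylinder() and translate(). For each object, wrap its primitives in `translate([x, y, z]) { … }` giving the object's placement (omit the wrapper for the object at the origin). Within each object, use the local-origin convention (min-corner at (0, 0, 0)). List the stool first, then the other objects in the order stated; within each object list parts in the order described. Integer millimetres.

translate([0, 0, 360]) cube([261, 270, 38]);
cube([36, 36, 360]);
translate([225, 0, 0]) cube([36, 36, 360]);
translate([0, 234, 0]) cube([36, 36, 360]);
translate([225, 234, 0]) cube([36, 36, 360]);
translate([22, 21, 398]) {
  cube([217, 228, 17]);
  translate([0, 0, 17]) cube([217, 17, 381]);
  translate([0, 211, 17]) cube([217, 17, 381]);
  translate([0, 17, 17]) cube([17, 194, 381]);
  translate([200, 17, 17]) cube([17, 194, 381]);
}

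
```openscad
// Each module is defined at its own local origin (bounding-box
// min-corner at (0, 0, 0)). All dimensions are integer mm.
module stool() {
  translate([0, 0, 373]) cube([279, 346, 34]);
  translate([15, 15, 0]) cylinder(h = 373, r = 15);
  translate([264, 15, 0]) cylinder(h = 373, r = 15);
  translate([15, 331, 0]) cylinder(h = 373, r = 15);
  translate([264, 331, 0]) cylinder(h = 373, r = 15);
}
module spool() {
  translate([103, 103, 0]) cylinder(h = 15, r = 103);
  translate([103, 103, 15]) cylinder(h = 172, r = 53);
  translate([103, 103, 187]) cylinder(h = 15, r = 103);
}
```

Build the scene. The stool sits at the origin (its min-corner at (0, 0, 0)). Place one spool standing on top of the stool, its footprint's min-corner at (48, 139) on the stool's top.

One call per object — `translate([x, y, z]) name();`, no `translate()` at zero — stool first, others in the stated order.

stool();
translate([48, 139, 407]) spool();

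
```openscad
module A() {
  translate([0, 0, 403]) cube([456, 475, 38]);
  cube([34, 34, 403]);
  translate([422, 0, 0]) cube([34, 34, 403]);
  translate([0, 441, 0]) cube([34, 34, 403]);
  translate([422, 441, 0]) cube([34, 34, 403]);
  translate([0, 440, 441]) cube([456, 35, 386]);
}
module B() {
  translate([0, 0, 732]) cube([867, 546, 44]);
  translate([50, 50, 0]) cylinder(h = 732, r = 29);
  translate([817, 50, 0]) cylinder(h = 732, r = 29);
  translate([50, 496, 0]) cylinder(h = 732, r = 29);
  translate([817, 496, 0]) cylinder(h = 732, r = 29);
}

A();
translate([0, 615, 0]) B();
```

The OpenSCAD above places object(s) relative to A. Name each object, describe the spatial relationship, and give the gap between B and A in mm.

A is a chair. B is a table. The table is on the floor beside the chair on its +y side. The gap between the table and the chair is 140 mm.

The table's nearest face is 140 mm from the chair's +y face.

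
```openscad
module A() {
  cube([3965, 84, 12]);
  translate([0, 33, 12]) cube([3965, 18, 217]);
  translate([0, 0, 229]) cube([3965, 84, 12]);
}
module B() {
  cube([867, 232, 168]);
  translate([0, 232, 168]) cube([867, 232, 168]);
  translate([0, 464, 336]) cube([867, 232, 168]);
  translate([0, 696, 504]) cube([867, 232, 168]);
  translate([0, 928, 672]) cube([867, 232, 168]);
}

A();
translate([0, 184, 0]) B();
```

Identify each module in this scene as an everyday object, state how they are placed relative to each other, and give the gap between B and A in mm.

A is an I-beam. B is a staircase. The staircase is on the floor beside the I-beam on its +y side. The gap between the staircase and the I-beam is 100 mm.

The staircase's nearest face is 100 mm from the I-beam's +y face.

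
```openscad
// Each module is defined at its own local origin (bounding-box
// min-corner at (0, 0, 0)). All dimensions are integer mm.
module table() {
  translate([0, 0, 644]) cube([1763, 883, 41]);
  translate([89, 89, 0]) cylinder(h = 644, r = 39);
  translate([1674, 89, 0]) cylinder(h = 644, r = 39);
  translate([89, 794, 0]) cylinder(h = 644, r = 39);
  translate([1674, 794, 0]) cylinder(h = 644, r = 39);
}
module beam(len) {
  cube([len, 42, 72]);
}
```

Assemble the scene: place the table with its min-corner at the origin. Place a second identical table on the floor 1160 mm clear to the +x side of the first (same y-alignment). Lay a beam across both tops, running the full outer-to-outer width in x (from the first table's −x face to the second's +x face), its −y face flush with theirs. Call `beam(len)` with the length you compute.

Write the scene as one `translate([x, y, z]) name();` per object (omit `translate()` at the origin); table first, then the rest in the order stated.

table();
translate([2923, 0, 0]) table();
translate([0, 0, 685]) beam(4686);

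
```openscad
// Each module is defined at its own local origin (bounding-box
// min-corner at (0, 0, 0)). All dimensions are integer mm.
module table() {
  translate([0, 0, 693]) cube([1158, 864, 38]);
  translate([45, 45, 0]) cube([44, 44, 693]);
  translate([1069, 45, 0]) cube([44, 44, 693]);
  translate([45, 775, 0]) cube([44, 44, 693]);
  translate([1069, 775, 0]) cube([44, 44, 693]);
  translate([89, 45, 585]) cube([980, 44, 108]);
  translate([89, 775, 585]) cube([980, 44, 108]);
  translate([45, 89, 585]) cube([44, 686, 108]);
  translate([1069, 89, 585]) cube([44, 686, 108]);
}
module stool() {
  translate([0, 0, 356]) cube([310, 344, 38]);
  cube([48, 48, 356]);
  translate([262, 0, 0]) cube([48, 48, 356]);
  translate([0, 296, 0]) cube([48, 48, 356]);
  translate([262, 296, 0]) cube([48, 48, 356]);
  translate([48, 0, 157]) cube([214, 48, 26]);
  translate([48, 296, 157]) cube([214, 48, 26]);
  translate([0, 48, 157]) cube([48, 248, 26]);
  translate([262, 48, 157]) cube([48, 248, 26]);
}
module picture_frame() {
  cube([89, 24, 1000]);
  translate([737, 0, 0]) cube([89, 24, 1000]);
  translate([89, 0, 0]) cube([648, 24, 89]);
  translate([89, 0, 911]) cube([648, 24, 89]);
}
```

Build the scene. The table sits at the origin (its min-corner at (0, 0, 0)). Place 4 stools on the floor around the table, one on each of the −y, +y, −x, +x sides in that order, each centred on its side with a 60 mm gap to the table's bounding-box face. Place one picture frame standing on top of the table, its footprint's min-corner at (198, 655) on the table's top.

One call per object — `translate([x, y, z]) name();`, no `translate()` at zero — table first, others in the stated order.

table();
translate([424, -404, 0]) stool();
translate([424, 924, 0]) stool();
translate([-370, 260, 0]) stool();
translate([1218, 260, 0]) stool();
translate([198, 655, 731]) picture_frame();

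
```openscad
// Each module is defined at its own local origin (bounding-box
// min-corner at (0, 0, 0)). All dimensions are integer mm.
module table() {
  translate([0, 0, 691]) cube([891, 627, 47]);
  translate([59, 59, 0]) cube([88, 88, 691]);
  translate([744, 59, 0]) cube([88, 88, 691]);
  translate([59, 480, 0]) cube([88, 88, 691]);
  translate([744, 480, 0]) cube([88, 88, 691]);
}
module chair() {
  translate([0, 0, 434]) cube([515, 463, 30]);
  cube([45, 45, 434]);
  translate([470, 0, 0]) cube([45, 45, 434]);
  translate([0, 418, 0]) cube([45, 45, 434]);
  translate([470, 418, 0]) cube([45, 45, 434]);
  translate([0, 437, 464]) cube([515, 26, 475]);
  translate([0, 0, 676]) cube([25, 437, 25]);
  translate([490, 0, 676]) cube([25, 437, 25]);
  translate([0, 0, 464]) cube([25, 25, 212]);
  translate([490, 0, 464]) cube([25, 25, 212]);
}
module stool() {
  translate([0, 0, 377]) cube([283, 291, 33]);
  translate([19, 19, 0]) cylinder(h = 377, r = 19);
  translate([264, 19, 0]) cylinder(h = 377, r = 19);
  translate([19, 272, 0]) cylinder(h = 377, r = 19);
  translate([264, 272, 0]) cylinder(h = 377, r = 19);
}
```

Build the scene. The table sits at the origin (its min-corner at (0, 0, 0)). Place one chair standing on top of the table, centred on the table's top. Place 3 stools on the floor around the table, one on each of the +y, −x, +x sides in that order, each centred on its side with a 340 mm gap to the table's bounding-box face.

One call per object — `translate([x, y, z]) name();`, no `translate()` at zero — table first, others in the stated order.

table();
translate([188, 82, 738]) chair();
translate([304, 967, 0]) stool();
translate([-623, 168, 0]) stool();
translate([1231, 168, 0]) stool();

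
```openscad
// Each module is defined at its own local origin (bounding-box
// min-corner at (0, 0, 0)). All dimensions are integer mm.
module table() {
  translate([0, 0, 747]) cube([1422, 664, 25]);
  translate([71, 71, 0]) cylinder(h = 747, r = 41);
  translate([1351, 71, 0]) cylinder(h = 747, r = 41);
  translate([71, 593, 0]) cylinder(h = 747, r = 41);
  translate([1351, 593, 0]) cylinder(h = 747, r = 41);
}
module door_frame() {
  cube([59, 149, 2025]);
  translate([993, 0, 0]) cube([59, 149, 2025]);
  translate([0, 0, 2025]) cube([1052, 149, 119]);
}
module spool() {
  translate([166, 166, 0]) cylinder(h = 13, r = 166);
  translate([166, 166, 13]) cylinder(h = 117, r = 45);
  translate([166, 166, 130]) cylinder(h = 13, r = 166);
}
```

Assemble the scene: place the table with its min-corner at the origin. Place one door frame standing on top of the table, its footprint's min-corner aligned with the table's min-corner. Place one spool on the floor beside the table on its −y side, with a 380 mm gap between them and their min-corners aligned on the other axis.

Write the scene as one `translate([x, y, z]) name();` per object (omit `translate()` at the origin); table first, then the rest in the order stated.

table();
translate([0, 0, 772]) door_frame();
translate([0, -712, 0]) spool();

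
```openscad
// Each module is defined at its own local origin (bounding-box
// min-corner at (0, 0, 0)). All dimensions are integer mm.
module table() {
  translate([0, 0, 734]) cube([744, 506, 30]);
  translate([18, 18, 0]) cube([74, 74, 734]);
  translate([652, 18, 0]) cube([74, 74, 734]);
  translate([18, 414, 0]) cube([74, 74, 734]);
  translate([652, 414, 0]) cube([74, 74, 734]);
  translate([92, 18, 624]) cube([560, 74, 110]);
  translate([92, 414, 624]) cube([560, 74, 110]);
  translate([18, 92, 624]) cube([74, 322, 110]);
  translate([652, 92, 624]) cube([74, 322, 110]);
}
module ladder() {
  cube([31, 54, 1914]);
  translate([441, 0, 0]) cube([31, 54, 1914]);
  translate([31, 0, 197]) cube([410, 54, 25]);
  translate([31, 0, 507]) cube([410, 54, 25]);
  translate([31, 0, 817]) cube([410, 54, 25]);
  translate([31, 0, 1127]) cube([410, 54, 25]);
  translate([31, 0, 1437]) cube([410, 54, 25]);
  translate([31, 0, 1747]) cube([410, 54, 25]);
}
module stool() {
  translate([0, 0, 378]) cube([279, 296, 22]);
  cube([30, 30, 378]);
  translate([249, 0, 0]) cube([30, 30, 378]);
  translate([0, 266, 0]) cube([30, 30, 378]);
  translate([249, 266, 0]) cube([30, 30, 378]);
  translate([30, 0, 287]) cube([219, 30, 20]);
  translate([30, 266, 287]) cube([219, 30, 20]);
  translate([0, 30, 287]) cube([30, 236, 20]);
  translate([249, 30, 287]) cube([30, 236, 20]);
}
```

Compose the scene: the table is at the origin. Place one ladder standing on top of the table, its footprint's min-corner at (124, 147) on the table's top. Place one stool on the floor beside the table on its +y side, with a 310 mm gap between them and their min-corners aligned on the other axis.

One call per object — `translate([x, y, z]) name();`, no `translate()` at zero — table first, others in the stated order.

table();
translate([124, 147, 764]) ladder();
translate([0, 816, 0]) stool();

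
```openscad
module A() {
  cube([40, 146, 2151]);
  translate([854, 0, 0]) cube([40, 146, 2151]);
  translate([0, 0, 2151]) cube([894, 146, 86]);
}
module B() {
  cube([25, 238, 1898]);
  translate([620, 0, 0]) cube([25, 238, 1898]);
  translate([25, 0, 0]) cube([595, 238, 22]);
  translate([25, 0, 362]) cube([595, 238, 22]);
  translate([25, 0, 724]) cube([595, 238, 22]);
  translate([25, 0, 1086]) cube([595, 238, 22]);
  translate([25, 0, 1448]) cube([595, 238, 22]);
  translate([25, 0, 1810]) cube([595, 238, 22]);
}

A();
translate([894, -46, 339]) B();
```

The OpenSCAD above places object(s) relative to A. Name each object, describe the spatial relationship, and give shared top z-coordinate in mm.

Both tops at z = 2237 mm.

A is a door frame. B is a bookshelf. The bookshelf is beside the door frame with their tops flush at z = 2237. The shared top z-coordinate is 2237 mm.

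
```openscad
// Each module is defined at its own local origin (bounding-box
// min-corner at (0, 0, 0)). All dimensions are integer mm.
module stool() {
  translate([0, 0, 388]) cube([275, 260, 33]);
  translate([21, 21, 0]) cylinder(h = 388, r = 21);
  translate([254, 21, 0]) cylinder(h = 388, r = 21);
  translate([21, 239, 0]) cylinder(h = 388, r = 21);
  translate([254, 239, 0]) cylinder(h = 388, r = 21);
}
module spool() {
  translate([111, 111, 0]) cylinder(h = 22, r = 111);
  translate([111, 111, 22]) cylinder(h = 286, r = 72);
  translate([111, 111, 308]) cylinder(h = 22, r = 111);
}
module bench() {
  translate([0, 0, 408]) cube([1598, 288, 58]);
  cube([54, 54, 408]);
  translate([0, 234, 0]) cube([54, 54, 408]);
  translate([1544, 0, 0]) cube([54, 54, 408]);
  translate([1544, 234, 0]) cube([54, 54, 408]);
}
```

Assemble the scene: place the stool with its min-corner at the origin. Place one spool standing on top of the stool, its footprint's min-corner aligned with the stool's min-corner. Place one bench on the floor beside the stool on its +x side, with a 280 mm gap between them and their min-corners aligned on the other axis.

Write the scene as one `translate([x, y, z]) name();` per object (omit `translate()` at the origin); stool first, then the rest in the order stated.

stool();
translate([0, 0, 421]) spool();
translate([555, 0, 0]) bench();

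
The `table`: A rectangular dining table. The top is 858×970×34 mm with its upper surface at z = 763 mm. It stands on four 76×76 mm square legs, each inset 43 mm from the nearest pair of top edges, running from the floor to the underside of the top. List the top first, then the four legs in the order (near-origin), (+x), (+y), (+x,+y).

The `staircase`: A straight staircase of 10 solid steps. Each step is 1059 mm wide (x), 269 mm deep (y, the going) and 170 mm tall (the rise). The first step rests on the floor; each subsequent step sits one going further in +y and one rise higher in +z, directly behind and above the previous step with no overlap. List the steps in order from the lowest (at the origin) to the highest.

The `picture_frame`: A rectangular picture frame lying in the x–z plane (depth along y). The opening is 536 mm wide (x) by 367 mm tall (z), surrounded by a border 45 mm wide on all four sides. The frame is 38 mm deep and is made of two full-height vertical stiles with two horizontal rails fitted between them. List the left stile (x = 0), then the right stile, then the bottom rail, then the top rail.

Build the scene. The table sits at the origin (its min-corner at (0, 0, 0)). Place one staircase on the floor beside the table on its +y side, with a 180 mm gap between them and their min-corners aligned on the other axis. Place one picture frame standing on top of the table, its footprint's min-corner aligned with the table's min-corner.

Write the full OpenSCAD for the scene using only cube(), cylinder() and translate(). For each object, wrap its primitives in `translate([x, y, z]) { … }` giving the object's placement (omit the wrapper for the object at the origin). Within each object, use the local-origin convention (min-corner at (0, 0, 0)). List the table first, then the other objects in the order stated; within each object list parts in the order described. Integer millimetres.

translate([0, 0, 729]) cube([858, 970, 34]);
translate([43, 43, 0]) cube([76, 76, 729]);
translate([739, 43, 0]) cube([76, 76, 729]);
translate([43, 851, 0]) cube([76, 76, 729]);
translate([739, 851, 0]) cube([76, 76, 729]);
translate([0, 1150, 0]) {
  cube([1059, 269, 170]);
  translate([0, 269, 170]) cube([1059, 269, 170]);
  translate([0, 538, 340]) cube([1059, 269, 170]);
  translate([0, 807, 510]) cube([1059, 269, 170]);
  translate([0, 1076, 680]) cube([1059, 269, 170]);
  translate([0, 1345, 850]) cube([1059, 269, 170]);
  translate([0, 1614, 1020]) cube([1059, 269, 170]);
  translate([0, 1883, 1190]) cube([1059, 269, 170]);
  translate([0, 2152, 1360]) cube([1059, 269, 170]);
  translate([0, 2421, 1530]) cube([1059, 269, 170]);
}
translate([0, 0, 763]) {
  cube([45, 38, 457]);
  translate([581, 0, 0]) cube([45, 38, 457]);
  translate([45, 0, 0]) cube([536, 38, 45]);
  translate([45, 0, 412]) cube([536, 38, 45]);
}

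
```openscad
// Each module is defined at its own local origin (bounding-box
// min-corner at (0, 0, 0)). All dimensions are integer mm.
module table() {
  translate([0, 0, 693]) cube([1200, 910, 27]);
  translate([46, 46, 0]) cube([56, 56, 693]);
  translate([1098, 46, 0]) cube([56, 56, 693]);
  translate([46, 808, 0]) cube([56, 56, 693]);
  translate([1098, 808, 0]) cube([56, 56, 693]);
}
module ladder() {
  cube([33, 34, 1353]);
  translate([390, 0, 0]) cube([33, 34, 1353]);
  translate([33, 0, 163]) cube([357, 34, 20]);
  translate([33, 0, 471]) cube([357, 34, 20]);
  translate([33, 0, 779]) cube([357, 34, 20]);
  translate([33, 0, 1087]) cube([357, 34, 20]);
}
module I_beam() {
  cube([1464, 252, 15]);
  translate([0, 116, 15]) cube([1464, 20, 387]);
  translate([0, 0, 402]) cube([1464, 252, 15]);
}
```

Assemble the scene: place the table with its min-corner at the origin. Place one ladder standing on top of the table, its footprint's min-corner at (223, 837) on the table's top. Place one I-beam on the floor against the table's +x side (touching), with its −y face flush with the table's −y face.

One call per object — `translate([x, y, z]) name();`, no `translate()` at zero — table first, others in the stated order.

table();
translate([223, 837, 720]) ladder();
translate([1200, 0, 0]) I_beam();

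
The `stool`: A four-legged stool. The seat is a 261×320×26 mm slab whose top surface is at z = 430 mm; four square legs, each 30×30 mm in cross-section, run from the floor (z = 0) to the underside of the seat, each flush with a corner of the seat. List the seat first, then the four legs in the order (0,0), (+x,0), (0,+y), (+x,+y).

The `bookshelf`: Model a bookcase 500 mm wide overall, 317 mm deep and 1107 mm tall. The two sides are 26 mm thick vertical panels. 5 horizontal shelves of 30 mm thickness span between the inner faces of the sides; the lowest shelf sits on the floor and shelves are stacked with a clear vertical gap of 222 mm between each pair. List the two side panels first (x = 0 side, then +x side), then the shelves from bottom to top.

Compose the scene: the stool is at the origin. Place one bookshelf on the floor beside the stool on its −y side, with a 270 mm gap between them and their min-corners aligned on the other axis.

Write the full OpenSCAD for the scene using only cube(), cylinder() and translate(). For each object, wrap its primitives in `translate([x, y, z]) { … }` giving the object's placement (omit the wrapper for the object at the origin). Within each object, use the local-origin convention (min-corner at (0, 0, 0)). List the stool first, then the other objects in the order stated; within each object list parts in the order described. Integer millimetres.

translate([0, 0, 404]) cube([261, 320, 26]);
cube([30, 30, 404]);
translate([231, 0, 0]) cube([30, 30, 404]);
translate([0, 290, 0]) cube([30, 30, 404]);
translate([231, 290, 0]) cube([30, 30, 404]);
translate([0, -587, 0]) {
  cube([26, 317, 1107]);
  translate([474, 0, 0]) cube([26, 317, 1107]);
  translate([26, 0, 0]) cube([448, 317, 30]);
  translate([26, 0, 252]) cube([448, 317, 30]);
  translate([26, 0, 504]) cube([448, 317, 30]);
  translate([26, 0, 756]) cube([448, 317, 30]);
  translate([26, 0, 1008]) cube([448, 317, 30]);
}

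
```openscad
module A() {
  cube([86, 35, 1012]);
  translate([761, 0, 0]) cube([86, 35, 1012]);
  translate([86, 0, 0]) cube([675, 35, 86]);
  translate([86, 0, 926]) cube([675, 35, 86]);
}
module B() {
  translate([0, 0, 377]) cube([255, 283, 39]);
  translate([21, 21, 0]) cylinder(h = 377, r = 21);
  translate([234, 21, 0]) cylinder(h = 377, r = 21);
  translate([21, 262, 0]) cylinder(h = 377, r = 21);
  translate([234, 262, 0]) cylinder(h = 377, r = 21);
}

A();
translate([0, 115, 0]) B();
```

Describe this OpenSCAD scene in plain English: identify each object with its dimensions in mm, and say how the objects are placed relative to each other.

A is a picture frame with a 675×840 mm rectangular opening (x by z) and a uniform 86 mm border on every side. Frame depth is 35 mm along y. It is built from two vertical stiles running the full outside height and two horizontal rails spanning the gap between the stiles.

B is a simple wooden stool: a rectangular seat 255 mm (x) by 283 mm (y), 39 mm thick, top face at z = 416 mm, on four round legs, each 42 mm in diameter. The legs rest on z = 0, each leg's axis is inset half a diameter from the nearest pair of seat edges (so the leg's bounding box is flush with the corner).

The stool is on the floor beside the picture frame on its +y side.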